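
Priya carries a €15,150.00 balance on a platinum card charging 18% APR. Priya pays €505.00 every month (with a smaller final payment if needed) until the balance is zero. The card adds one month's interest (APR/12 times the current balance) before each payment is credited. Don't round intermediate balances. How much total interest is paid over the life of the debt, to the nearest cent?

€5,128.25

Monthly rate r = 18%/12 = 1.5% = 0.015.
Payoff takes n = ⌈−ln(1 − rB₀/P)/ln(1+r)⌉ = ⌈40.154⌉ = 41 payments; the last is €78.25.
Total paid = 40·€505.00 + €78.25 = €20,278.25.
Total interest = total paid − principal = €20,278.25 − €15,150.00 = €5,128.25.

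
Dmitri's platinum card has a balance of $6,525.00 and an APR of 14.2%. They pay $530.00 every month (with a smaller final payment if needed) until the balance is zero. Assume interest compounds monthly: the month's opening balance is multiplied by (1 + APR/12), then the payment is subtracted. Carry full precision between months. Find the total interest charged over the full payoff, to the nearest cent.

$569.55

Monthly rate r = 14.2%/12 = 1.18333% = 0.0118333.
Payoff takes n = ⌈−ln(1 − rB₀/P)/ln(1+r)⌉ = ⌈13.385⌉ = 14 payments; the last is $204.55.
Total paid = 13·$530.00 + $204.55 = $7,094.55.
Total interest = total paid − principal = $7,094.55 − $6,525.00 = $569.55.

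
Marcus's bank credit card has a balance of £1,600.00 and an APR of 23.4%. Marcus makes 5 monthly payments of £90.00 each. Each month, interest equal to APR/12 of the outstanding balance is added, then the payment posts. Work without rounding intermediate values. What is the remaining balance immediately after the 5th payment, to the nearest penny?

£1,294.31

Monthly rate r = 23.4%/12 = 1.95% = 0.0195.
Each month: B ← B·(1+r) − £90.00.
Month 1: interest £31.20; balance after payment £1,541.20.
Month 2: interest £30.05; balance after payment £1,481.25.
Month 3: interest £28.88; balance after payment £1,420.14.
Month 4: interest £27.69; balance after payment £1,357.83.
Month 5: interest £26.48; balance after payment £1,294.31.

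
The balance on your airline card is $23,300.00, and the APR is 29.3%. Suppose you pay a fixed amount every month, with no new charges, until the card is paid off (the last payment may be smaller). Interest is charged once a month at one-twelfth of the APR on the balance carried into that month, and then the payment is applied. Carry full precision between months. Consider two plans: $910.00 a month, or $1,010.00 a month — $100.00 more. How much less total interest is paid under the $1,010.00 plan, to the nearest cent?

Monthly rate r = 29.3%/12 = 2.44167% = 0.0244167.
At $910.00/mo: n = ⌈−ln(1 − rB₀/P)/ln(1+r)⌉ = 41 payments (last $619.52); total interest = total paid − $23,300.00 = $13,719.52.
At $1,010.00/mo: 35 payments (last $348.54); total interest $11,388.54.
Interest saved = $13,719.52 − $11,388.54 = $2,330.98.

$2,330.98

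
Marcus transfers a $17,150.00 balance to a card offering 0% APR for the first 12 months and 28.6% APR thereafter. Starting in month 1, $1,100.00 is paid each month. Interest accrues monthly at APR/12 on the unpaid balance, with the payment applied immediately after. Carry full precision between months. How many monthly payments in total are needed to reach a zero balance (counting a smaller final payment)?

Promo months 1–12 at r₀ = 0%/12 = 0; months 13+ at r₁ = 28.6%/12 = 0.0238333.
After month 12 (no interest yet): B = $17,150.00 − 12·$1,100.00 = $3,950.00.
Then at r₁ with $1,100.00/mo: n₂ = −ln(1 − r₁·B/P)/ln(1+r₁) ≈ 3.80 → 4 more payments.

16 months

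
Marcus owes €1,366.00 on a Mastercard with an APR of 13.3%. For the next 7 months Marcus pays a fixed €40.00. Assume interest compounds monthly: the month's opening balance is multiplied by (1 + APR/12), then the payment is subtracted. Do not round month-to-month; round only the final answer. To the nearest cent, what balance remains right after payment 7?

Monthly rate r = 13.3%/12 = 1.10833% = 0.0110833.
Each month: B ← B·(1+r) − €40.00.
Month 1: interest €15.14; balance after payment €1,341.14.
Month 2: interest €14.86; balance after payment €1,316.00.
Month 3: interest €14.59; balance after payment €1,290.59.
Month 4: interest €14.30; balance after payment €1,264.89.
Month 5: interest €14.02; balance after payment €1,238.91.
Month 6: interest €13.73; balance after payment €1,212.64.
Month 7: interest €13.44; balance after payment €1,186.08.

€1,186.08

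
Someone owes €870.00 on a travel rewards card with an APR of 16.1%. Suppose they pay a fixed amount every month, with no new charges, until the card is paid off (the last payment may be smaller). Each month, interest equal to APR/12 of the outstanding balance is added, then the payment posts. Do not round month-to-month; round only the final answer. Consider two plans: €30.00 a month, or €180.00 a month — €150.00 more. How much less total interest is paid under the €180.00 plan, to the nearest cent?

Monthly rate r = 16.1%/12 = 1.34167% = 0.0134167.
At €30.00/mo: n = ⌈−ln(1 − rB₀/P)/ln(1+r)⌉ = 37 payments (last €29.28); total interest = total paid − €870.00 = €239.28.
At €180.00/mo: 6 payments (last €5.55); total interest €35.55.
Interest saved = €239.28 − €35.55 = €203.73.

€203.73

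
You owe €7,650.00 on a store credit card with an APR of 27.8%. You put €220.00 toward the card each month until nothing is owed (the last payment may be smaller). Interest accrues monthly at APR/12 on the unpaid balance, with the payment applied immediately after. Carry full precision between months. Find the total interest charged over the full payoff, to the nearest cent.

Monthly rate r = 27.8%/12 = 2.31667% = 0.0231667.
Payoff takes n = ⌈−ln(1 − rB₀/P)/ln(1+r)⌉ = ⌈71.507⌉ = 72 payments; the last is €112.10.
Total paid = 71·€220.00 + €112.10 = €15,732.10.
Total interest = total paid − principal = €15,732.10 − €7,650.00 = €8,082.10.

€8,082.10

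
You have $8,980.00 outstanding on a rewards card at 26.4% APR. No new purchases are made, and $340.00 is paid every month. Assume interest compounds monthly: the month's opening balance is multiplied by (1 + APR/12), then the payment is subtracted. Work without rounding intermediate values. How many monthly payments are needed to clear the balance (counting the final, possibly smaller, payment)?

Monthly rate r = 26.4%/12 = 2.2% = 0.022.
Recurrence: B ← B·(1+r) − $340.00.
Month 1: interest $197.56; balance after payment $8,837.56.
Month 2: interest $194.43; balance after payment $8,691.99.
Closed form: n = −ln(1 − rB₀/P)/ln(1+r) = −ln(0.41894)/ln(1.022) ≈ 39.980, so the balance reaches zero during payment 40.

40 payments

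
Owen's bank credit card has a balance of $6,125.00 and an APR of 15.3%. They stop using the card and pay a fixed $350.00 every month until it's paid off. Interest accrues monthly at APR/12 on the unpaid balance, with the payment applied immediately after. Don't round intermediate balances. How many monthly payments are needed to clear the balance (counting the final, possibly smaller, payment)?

Monthly rate r = 15.3%/12 = 1.275% = 0.01275.
Recurrence: B ← B·(1+r) − $350.00.
Month 1: interest $78.09; balance after payment $5,853.09.
Month 2: interest $74.63; balance after payment $5,577.72.
Closed form: n = −ln(1 − rB₀/P)/ln(1+r) = −ln(0.77687)/ln(1.01275) ≈ 19.928, so the balance reaches zero during payment 20.

20 payments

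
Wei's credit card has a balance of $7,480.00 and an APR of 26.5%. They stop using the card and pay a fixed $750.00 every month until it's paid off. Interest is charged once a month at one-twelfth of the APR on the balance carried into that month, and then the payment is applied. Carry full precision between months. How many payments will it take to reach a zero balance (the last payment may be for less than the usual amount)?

12 months

Monthly rate r = 26.5%/12 = 2.20833% = 0.0220833.
Recurrence: B ← B·(1+r) − $750.00.
Month 1: interest $165.18; balance after payment $6,895.18.
Month 2: interest $152.27; balance after payment $6,297.45.
Closed form: n = −ln(1 − rB₀/P)/ln(1+r) = −ln(0.77976)/ln(1.02208) ≈ 11.389, so the balance reaches zero during payment 12.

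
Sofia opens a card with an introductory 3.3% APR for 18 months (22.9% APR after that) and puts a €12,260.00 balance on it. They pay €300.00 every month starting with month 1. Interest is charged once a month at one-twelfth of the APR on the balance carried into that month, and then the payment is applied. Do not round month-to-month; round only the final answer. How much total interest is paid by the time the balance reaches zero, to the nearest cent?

Promo months 1–18 at r₀ = 3.3%/12 = 0.00275; months 19+ at r₁ = 22.9%/12 = 0.0190833.
After month 18: iterate B ← B·(1+r₀) − €300.00 for 18 months → €7,353.17.
Then at r₁ with €300.00/mo: n₂ = −ln(1 − r₁·B/P)/ln(1+r₁) ≈ 33.36 → 34 more payments.
Total paid = 51·€300.00 + €108.78 = €15,408.78; interest = €15,408.78 − €12,260.00 = €3,148.78.

€3,148.78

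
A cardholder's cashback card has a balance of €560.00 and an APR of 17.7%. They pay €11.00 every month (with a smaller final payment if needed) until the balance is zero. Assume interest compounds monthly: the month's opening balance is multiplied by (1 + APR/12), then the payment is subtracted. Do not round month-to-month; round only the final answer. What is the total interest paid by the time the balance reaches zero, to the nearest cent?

Monthly rate r = 17.7%/12 = 1.475% = 0.01475.
Payoff takes n = ⌈−ln(1 − rB₀/P)/ln(1+r)⌉ = ⌈94.926⌉ = 95 payments; the last is €10.19.
Total paid = 94·€11.00 + €10.19 = €1,044.19.
Total interest = total paid − principal = €1,044.19 − €560.00 = €484.19.

€484.19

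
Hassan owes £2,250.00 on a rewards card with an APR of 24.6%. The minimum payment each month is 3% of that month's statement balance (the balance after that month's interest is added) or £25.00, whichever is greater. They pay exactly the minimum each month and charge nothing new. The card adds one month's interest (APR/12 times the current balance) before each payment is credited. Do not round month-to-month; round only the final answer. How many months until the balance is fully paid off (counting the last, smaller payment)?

155 months

Monthly rate r = 24.6%/12 = 2.05% = 0.0205.
While 3% of the post-interest balance exceeds £25.00, each month B ← (B·(1+r))·(1 − 0.03), i.e. B shrinks by the factor (1+r)·0.97 = 0.98988.
This holds for months 1–100. Entering month 101 the balance is £814.06; 3% of the post-interest balance is now below £25.00, so the flat £25.00 minimum applies from here.
From month 101 a fixed £25.00 at rate r clears £814.06 in 55 more payments. Total: 100 + 55 = 155 months.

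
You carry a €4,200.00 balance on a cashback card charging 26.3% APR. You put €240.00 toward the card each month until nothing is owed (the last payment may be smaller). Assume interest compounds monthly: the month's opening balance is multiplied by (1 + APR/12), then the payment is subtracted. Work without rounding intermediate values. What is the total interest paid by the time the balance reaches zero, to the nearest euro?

€1,156

Monthly rate r = 26.3%/12 = 2.19167% = 0.0219167.
Payoff takes n = ⌈−ln(1 − rB₀/P)/ln(1+r)⌉ = ⌈22.314⌉ = 23 payments; the last is €75.90.
Total paid = 22·€240.00 + €75.90 = €5,355.90.
Total interest = total paid − principal = €5,355.90 − €4,200.00 = €1,155.90.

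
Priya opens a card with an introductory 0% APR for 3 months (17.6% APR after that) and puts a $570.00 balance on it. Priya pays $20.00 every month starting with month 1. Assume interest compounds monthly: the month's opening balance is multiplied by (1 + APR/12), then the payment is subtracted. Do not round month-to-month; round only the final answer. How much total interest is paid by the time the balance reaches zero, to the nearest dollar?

$133

Promo months 1–3 at r₀ = 0%/12 = 0; months 4+ at r₁ = 17.6%/12 = 0.0146667.
After month 3 (no interest yet): B = $570.00 − 3·$20.00 = $510.00.
Then at r₁ with $20.00/mo: n₂ = −ln(1 − r₁·B/P)/ln(1+r₁) ≈ 32.17 → 33 more payments.
Total paid = 35·$20.00 + $3.43 = $703.43; interest = $703.43 − $570.00 = $133.43.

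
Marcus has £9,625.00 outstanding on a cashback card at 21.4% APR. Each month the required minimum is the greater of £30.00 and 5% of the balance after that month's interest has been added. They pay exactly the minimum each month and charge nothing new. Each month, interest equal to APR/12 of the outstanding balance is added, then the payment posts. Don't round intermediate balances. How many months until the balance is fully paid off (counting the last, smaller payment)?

108 months

Monthly rate r = 21.4%/12 = 1.78333% = 0.0178333.
While 5% of the post-interest balance exceeds £30.00, each month B ← (B·(1+r))·(1 − 0.05), i.e. B shrinks by the factor (1+r)·0.95 = 0.96694.
This holds for months 1–84. Entering month 85 the balance is £571.51; 5% of the post-interest balance is now below £30.00, so the flat £30.00 minimum applies from here.
From month 85 a fixed £30.00 at rate r clears £571.51 in 24 more payments. Total: 84 + 24 = 108 months.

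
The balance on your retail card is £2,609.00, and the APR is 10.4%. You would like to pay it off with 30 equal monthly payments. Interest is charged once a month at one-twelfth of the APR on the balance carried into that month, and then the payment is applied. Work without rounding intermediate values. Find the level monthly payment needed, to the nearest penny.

£99.14

Monthly rate r = 10.4%/12 = 0.866667% = 0.00866667.
Level-payment amortization: P = B₀·r / (1 − (1+r)^(−n)) = 2609.00·0.00866667 / (1 − 1.00867^(−30)).
Denominator 1 − (1+r)^(−30) = 0.228084199.
P = 22.6113 / 0.228084199 ≈ 99.14.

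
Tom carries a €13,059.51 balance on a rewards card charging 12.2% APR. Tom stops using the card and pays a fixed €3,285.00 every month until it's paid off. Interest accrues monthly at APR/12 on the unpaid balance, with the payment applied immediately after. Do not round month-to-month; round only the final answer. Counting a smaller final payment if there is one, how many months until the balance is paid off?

5 months

Monthly rate r = 12.2%/12 = 1.01667% = 0.0101667.
Recurrence: B ← B·(1+r) − €3,285.00.
Month 1: interest €132.77; balance after payment €9,907.28.
Month 2: interest €100.72; balance after payment €6,723.01.
Month 3: interest €68.35; balance after payment €3,506.36.
Month 4: interest €35.65; balance after payment €257.00.
Month 5: interest €2.61; balance after payment €0.00.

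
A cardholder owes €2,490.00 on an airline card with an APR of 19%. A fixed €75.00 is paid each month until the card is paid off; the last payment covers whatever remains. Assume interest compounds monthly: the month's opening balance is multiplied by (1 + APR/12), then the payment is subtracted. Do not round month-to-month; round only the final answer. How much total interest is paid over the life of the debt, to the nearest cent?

€1,070.99

Monthly rate r = 19%/12 = 1.58333% = 0.0158333.
Payoff takes n = ⌈−ln(1 − rB₀/P)/ln(1+r)⌉ = ⌈47.478⌉ = 48 payments; the last is €35.99.
Total paid = 47·€75.00 + €35.99 = €3,560.99.
Total interest = total paid − principal = €3,560.99 − €2,490.00 = €1,070.99.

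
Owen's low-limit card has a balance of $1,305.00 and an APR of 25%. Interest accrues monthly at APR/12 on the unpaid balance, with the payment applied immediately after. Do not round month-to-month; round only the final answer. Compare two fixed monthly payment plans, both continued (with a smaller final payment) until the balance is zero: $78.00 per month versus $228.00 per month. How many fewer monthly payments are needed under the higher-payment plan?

Monthly rate r = 25%/12 = 2.08333% = 0.0208333.
At $78.00/mo: n = ⌈−ln(1 − rB₀/P)/ln(1+r)⌉ = 21 payments (last $61.34); total interest = total paid − $1,305.00 = $316.34.
At $228.00/mo: 7 payments (last $36.34); total interest $99.34.
Payments saved = 21 − 7 = 14.

14 fewer payments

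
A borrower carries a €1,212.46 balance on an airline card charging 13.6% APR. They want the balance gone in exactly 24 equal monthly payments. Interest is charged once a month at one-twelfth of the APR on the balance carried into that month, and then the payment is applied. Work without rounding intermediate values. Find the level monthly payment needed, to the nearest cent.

Monthly rate r = 13.6%/12 = 1.13333% = 0.0113333.
Level-payment amortization: P = B₀·r / (1 − (1+r)^(−n)) = 1212.46·0.0113333 / (1 − 1.01133^(−24)).
Denominator 1 − (1+r)^(−24) = 0.236979373.
P = 13.7412 / 0.236979373 ≈ 57.98.

€57.98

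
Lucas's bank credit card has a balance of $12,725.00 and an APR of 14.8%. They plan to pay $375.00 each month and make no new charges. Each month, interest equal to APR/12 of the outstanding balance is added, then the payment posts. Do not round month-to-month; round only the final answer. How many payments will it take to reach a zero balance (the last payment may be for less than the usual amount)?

Monthly rate r = 14.8%/12 = 1.23333% = 0.0123333.
Recurrence: B ← B·(1+r) − $375.00.
Month 1: interest $156.94; balance after payment $12,506.94.
Month 2: interest $154.25; balance after payment $12,286.19.
Closed form: n = −ln(1 − rB₀/P)/ln(1+r) = −ln(0.58149)/ln(1.01233) ≈ 44.230, so the balance reaches zero during payment 45.

45 months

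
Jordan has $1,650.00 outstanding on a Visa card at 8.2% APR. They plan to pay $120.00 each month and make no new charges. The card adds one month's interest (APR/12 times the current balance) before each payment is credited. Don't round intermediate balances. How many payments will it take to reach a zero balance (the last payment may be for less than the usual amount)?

15 months

Monthly rate r = 8.2%/12 = 0.683333% = 0.00683333.
Recurrence: B ← B·(1+r) − $120.00.
Month 1: interest $11.27; balance after payment $1,541.28.
Month 2: interest $10.53; balance after payment $1,431.81.
Closed form: n = −ln(1 − rB₀/P)/ln(1+r) = −ln(0.90604)/ln(1.00683) ≈ 14.489, so the balance reaches zero during payment 15.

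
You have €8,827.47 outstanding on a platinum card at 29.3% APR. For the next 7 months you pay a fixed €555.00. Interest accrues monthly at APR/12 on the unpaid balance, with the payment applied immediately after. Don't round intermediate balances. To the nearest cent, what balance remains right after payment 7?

€6,269.91

Monthly rate r = 29.3%/12 = 2.44167% = 0.0244167.
Each month: B ← B·(1+r) − €555.00.
Month 1: interest €215.54; balance after payment €8,488.01.
Month 2: interest €207.25; balance after payment €8,140.26.
Month 3: interest €198.76; balance after payment €7,784.01.
Month 4: interest €190.06; balance after payment €7,419.07.
Month 5: interest €181.15; balance after payment €7,045.22.
Month 6: interest €172.02; balance after payment €6,662.24.
Month 7: interest €162.67; balance after payment €6,269.91.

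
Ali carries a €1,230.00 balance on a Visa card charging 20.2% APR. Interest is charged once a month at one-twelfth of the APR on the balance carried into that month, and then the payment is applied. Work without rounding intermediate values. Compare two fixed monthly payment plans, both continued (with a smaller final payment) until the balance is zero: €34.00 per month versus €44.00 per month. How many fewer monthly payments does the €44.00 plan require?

18 fewer payments

Monthly rate r = 20.2%/12 = 1.68333% = 0.0168333.
At €34.00/mo: n = ⌈−ln(1 − rB₀/P)/ln(1+r)⌉ = 57 payments (last €8.51); total interest = total paid − €1,230.00 = €682.51.
At €44.00/mo: 39 payments (last €4.27); total interest €446.27.
Payments saved = 57 − 39 = 18.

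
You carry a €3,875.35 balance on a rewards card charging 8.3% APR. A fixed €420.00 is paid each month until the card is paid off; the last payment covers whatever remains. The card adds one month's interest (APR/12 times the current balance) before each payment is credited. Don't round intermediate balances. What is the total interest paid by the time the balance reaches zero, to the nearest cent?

Monthly rate r = 8.3%/12 = 0.691667% = 0.00691667.
Payoff takes n = ⌈−ln(1 − rB₀/P)/ln(1+r)⌉ = ⌈9.568⌉ = 10 payments; the last is €238.73.
Total paid = 9·€420.00 + €238.73 = €4,018.73.
Total interest = total paid − principal = €4,018.73 − €3,875.35 = €143.38.

€143.38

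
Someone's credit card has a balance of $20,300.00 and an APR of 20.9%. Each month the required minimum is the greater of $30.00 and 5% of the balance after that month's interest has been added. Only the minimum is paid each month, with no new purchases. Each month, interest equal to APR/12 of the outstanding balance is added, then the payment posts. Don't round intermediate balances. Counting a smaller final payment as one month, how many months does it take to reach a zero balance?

129 months

Monthly rate r = 20.9%/12 = 1.74167% = 0.0174167.
While 5% of the post-interest balance exceeds $30.00, each month B ← (B·(1+r))·(1 − 0.05), i.e. B shrinks by the factor (1+r)·0.95 = 0.96655.
This holds for months 1–104. Entering month 105 the balance is $589.70; 5% of the post-interest balance is now below $30.00, so the flat $30.00 minimum applies from here.
From month 105 a fixed $30.00 at rate r clears $589.70 in 25 more payments. Total: 104 + 25 = 129 months.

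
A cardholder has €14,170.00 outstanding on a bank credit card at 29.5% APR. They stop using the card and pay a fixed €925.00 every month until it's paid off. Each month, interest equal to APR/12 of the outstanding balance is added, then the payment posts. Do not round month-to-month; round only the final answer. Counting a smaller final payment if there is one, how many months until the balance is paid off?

Monthly rate r = 29.5%/12 = 2.45833% = 0.0245833.
Recurrence: B ← B·(1+r) − €925.00.
Month 1: interest €348.35; balance after payment €13,593.35.
Month 2: interest €334.17; balance after payment €13,002.52.
Closed form: n = −ln(1 − rB₀/P)/ln(1+r) = −ln(0.62341)/ln(1.02458) ≈ 19.458, so the balance reaches zero during payment 20.

20 payments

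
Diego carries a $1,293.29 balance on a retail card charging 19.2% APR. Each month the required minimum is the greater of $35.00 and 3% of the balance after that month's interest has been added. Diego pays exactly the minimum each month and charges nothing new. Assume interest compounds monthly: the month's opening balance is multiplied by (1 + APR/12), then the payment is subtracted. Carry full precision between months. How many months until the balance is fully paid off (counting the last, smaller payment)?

Monthly rate r = 19.2%/12 = 1.6% = 0.016.
While 3% of the post-interest balance exceeds $35.00, each month B ← (B·(1+r))·(1 − 0.03), i.e. B shrinks by the factor (1+r)·0.97 = 0.98552.
This holds for months 1–9. Entering month 10 the balance is $1,134.19; 3% of the post-interest balance is now below $35.00, so the flat $35.00 minimum applies from here.
From month 10 a fixed $35.00 at rate r clears $1,134.19 in 47 more payments. Total: 9 + 47 = 56 months.

56 months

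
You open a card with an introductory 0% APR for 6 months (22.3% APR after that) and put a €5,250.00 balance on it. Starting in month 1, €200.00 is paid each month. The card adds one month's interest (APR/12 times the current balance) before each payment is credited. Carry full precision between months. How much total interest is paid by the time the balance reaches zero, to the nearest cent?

€1,078.45

Promo months 1–6 at r₀ = 0%/12 = 0; months 7+ at r₁ = 22.3%/12 = 0.0185833.
After month 6 (no interest yet): B = €5,250.00 − 6·€200.00 = €4,050.00.
Then at r₁ with €200.00/mo: n₂ = −ln(1 − r₁·B/P)/ln(1+r₁) ≈ 25.64 → 26 more payments.
Total paid = 31·€200.00 + €128.45 = €6,328.45; interest = €6,328.45 − €5,250.00 = €1,078.45.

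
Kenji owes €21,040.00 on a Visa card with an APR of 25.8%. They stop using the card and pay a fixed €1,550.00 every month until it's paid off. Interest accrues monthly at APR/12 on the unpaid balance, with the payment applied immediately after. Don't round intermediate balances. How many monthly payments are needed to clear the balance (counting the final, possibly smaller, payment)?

Monthly rate r = 25.8%/12 = 2.15% = 0.0215.
Recurrence: B ← B·(1+r) − €1,550.00.
Month 1: interest €452.36; balance after payment €19,942.36.
Month 2: interest €428.76; balance after payment €18,821.12.
Closed form: n = −ln(1 − rB₀/P)/ln(1+r) = −ln(0.70815)/ln(1.0215) ≈ 16.223, so the balance reaches zero during payment 17.

17 months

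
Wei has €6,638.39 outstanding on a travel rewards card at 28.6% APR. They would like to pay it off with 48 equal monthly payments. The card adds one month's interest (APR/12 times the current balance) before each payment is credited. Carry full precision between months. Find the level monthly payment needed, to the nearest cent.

€233.65

Monthly rate r = 28.6%/12 = 2.38333% = 0.0238333.
Level-payment amortization: P = B₀·r / (1 − (1+r)^(−n)) = 6638.39·0.0238333 / (1 − 1.02383^(−48)).
Denominator 1 − (1+r)^(−48) = 0.677154094.
P = 158.215 / 0.677154094 ≈ 233.65.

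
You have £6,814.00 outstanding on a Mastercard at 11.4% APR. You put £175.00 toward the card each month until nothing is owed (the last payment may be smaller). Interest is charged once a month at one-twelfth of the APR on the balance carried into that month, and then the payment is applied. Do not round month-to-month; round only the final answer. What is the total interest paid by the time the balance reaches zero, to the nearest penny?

£1,734.80

Monthly rate r = 11.4%/12 = 0.95% = 0.0095.
Payoff takes n = ⌈−ln(1 − rB₀/P)/ln(1+r)⌉ = ⌈48.850⌉ = 49 payments; the last is £148.80.
Total paid = 48·£175.00 + £148.80 = £8,548.80.
Total interest = total paid − principal = £8,548.80 − £6,814.00 = £1,734.80.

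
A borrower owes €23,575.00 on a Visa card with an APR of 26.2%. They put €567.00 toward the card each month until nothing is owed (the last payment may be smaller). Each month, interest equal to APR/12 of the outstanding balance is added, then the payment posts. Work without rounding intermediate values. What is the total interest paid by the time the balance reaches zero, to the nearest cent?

Monthly rate r = 26.2%/12 = 2.18333% = 0.0218333.
Payoff takes n = ⌈−ln(1 − rB₀/P)/ln(1+r)⌉ = ⌈110.367⌉ = 111 payments; the last is €209.80.
Total paid = 110·€567.00 + €209.80 = €62,579.80.
Total interest = total paid − principal = €62,579.80 − €23,575.00 = €39,004.80.

€39,004.80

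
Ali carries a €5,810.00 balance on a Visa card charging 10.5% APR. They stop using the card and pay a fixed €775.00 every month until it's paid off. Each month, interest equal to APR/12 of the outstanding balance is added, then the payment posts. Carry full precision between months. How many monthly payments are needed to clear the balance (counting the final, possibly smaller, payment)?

Monthly rate r = 10.5%/12 = 0.875% = 0.00875.
Recurrence: B ← B·(1+r) − €775.00.
Month 1: interest €50.84; balance after payment €5,085.84.
Month 2: interest €44.50; balance after payment €4,355.34.
Closed form: n = −ln(1 − rB₀/P)/ln(1+r) = −ln(0.9344)/ln(1.00875) ≈ 7.788, so the balance reaches zero during payment 8.

8 months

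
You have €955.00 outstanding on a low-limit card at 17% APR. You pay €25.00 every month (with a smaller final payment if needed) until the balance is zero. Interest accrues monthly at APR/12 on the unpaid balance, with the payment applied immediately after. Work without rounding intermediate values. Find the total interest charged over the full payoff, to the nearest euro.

€430

Monthly rate r = 17%/12 = 1.41667% = 0.0141667.
Payoff takes n = ⌈−ln(1 − rB₀/P)/ln(1+r)⌉ = ⌈55.382⌉ = 56 payments; the last is €9.58.
Total paid = 55·€25.00 + €9.58 = €1,384.58.
Total interest = total paid − principal = €1,384.58 − €955.00 = €429.58.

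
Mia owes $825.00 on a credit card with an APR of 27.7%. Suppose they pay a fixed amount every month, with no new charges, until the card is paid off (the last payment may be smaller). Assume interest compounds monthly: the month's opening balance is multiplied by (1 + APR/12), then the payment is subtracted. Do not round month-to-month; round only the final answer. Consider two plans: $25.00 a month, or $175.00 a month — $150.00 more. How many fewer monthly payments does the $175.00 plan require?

Monthly rate r = 27.7%/12 = 2.30833% = 0.0230833.
At $25.00/mo: n = ⌈−ln(1 − rB₀/P)/ln(1+r)⌉ = 63 payments (last $21.44); total interest = total paid − $825.00 = $746.44.
At $175.00/mo: 6 payments (last $8.57); total interest $58.57.
Payments saved = 63 − 6 = 57.

57 fewer payments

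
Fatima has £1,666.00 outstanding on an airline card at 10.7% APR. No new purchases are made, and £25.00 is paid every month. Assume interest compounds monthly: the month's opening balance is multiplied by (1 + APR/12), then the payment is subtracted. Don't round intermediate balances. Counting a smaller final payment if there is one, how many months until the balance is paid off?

Monthly rate r = 10.7%/12 = 0.891667% = 0.00891667.
Recurrence: B ← B·(1+r) − £25.00.
Month 1: interest £14.86; balance after payment £1,655.86.
Month 2: interest £14.76; balance after payment £1,645.62.
Closed form: n = −ln(1 − rB₀/P)/ln(1+r) = −ln(0.40579)/ln(1.00892) ≈ 101.599, so the balance reaches zero during payment 102.

102 months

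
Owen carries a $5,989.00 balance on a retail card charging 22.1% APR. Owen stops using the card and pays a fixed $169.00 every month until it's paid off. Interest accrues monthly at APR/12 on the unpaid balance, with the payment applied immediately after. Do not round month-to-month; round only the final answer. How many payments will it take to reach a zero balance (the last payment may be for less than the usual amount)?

Monthly rate r = 22.1%/12 = 1.84167% = 0.0184167.
Recurrence: B ← B·(1+r) − $169.00.
Month 1: interest $110.30; balance after payment $5,930.30.
Month 2: interest $109.22; balance after payment $5,870.51.
Closed form: n = −ln(1 − rB₀/P)/ln(1+r) = −ln(0.34735)/ln(1.01842) ≈ 57.943, so the balance reaches zero during payment 58.

58 months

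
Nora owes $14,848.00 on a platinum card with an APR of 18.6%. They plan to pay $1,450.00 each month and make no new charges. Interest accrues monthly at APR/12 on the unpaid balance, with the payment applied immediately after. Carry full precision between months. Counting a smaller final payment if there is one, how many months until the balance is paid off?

12 months

Monthly rate r = 18.6%/12 = 1.55% = 0.0155.
Recurrence: B ← B·(1+r) − $1,450.00.
Month 1: interest $230.14; balance after payment $13,628.14.
Month 2: interest $211.24; balance after payment $12,389.38.
Closed form: n = −ln(1 − rB₀/P)/ln(1+r) = −ln(0.84128)/ln(1.0155) ≈ 11.237, so the balance reaches zero during payment 12.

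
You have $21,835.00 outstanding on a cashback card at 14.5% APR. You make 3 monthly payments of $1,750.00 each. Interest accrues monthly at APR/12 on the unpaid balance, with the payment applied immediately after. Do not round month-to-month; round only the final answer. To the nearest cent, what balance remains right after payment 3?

Monthly rate r = 14.5%/12 = 1.20833% = 0.0120833.
Each month: B ← B·(1+r) − $1,750.00.
Month 1: interest $263.84; balance after payment $20,348.84.
Month 2: interest $245.88; balance after payment $18,844.72.
Month 3: interest $227.71; balance after payment $17,322.43.

$17,322.43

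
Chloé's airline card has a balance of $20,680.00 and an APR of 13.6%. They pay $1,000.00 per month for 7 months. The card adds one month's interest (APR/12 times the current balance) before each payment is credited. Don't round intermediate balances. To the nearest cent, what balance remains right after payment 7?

$15,134.91

Monthly rate r = 13.6%/12 = 1.13333% = 0.0113333.
Each month: B ← B·(1+r) − $1,000.00.
Month 1: interest $234.37; balance after payment $19,914.37.
Month 2: interest $225.70; balance after payment $19,140.07.
Month 3: interest $216.92; balance after payment $18,356.99.
Month 4: interest $208.05; balance after payment $17,565.04.
Month 5: interest $199.07; balance after payment $16,764.11.
Month 6: interest $189.99; balance after payment $15,954.10.
Month 7: interest $180.81; balance after payment $15,134.91.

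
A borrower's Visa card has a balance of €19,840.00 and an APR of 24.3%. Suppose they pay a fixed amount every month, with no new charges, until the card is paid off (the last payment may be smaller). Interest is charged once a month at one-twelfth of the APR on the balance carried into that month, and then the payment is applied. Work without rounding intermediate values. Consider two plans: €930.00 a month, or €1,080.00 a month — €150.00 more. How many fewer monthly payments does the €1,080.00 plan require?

5 fewer payments

Monthly rate r = 24.3%/12 = 2.025% = 0.02025.
At €930.00/mo: n = ⌈−ln(1 − rB₀/P)/ln(1+r)⌉ = 29 payments (last €200.97); total interest = total paid − €19,840.00 = €6,400.97.
At €1,080.00/mo: 24 payments (last €223.62); total interest €5,223.62.
Payments saved = 29 − 24 = 5.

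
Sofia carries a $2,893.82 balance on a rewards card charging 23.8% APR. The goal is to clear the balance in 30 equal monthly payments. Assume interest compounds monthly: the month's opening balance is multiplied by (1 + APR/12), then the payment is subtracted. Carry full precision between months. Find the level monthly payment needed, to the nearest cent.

$128.91

Monthly rate r = 23.8%/12 = 1.98333% = 0.0198333.
Level-payment amortization: P = B₀·r / (1 − (1+r)^(−n)) = 2893.82·0.0198333 / (1 − 1.01983^(−30)).
Denominator 1 − (1+r)^(−30) = 0.445216015.
P = 57.3941 / 0.445216015 ≈ 128.91.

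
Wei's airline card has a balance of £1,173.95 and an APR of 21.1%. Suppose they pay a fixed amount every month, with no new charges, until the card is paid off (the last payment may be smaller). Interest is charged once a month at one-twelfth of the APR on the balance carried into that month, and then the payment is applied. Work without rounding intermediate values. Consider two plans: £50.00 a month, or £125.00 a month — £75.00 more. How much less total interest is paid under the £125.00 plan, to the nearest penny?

£232.90

Monthly rate r = 21.1%/12 = 1.75833% = 0.0175833.
At £50.00/mo: n = ⌈−ln(1 − rB₀/P)/ln(1+r)⌉ = 31 payments (last £27.47); total interest = total paid − £1,173.95 = £353.52.
At £125.00/mo: 11 payments (last £44.57); total interest £120.62.
Interest saved = £353.52 − £120.62 = £232.90.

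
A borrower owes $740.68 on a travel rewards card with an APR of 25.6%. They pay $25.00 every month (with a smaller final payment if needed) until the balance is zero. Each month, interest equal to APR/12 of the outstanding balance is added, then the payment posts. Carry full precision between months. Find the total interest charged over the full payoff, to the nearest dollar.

Monthly rate r = 25.6%/12 = 2.13333% = 0.0213333.
Payoff takes n = ⌈−ln(1 − rB₀/P)/ln(1+r)⌉ = ⌈47.364⌉ = 48 payments; the last is $9.16.
Total paid = 47·$25.00 + $9.16 = $1,184.16.
Total interest = total paid − principal = $1,184.16 − $740.68 = $443.48.

$443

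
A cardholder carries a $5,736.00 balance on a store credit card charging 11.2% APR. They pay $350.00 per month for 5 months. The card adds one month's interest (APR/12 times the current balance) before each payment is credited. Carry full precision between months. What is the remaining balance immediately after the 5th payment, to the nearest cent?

$4,225.75

Monthly rate r = 11.2%/12 = 0.933333% = 0.00933333.
Each month: B ← B·(1+r) − $350.00.
Month 1: interest $53.54; balance after payment $5,439.54.
Month 2: interest $50.77; balance after payment $5,140.31.
Month 3: interest $47.98; balance after payment $4,838.28.
Month 4: interest $45.16; balance after payment $4,533.44.
Month 5: interest $42.31; balance after payment $4,225.75.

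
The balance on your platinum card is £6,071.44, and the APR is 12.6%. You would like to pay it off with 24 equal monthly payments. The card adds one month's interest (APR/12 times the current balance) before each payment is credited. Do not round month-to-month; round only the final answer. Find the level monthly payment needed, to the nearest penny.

£287.51

Monthly rate r = 12.6%/12 = 1.05% = 0.0105.
Level-payment amortization: P = B₀·r / (1 − (1+r)^(−n)) = 6071.44·0.0105 / (1 − 1.0105^(−24)).
Denominator 1 − (1+r)^(−24) = 0.221733438.
P = 63.7501 / 0.221733438 ≈ 287.51.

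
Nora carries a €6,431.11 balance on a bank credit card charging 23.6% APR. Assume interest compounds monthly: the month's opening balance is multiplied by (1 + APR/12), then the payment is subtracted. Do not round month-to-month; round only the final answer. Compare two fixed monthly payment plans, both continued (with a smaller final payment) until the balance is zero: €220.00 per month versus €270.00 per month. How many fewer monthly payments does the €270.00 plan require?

11 fewer payments

Monthly rate r = 23.6%/12 = 1.96667% = 0.0196667.
At €220.00/mo: n = ⌈−ln(1 − rB₀/P)/ln(1+r)⌉ = 44 payments (last €203.23); total interest = total paid − €6,431.11 = €3,232.12.
At €270.00/mo: 33 payments (last €121.43); total interest €2,330.32.
Payments saved = 44 − 33 = 11.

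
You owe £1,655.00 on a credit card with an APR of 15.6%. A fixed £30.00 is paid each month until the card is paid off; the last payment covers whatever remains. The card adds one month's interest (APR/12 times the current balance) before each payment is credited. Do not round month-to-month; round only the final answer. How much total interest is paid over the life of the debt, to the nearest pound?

Monthly rate r = 15.6%/12 = 1.3% = 0.013.
Payoff takes n = ⌈−ln(1 − rB₀/P)/ln(1+r)⌉ = ⌈97.776⌉ = 98 payments; the last is £23.32.
Total paid = 97·£30.00 + £23.32 = £2,933.32.
Total interest = total paid − principal = £2,933.32 − £1,655.00 = £1,278.32.

£1,278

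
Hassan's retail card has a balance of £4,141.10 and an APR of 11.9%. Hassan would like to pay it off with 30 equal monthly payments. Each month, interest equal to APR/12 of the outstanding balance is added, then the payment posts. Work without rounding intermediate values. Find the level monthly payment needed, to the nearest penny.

Monthly rate r = 11.9%/12 = 0.991667% = 0.00991667.
Level-payment amortization: P = B₀·r / (1 − (1+r)^(−n)) = 4141.10·0.00991667 / (1 − 1.00992^(−30)).
Denominator 1 − (1+r)^(−30) = 0.256238289.
P = 41.0659 / 0.256238289 ≈ 160.26.

£160.26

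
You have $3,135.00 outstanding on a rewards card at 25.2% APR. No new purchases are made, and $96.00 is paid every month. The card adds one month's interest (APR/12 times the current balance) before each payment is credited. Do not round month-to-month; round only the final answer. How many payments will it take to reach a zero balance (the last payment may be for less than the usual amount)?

56 payments

Monthly rate r = 25.2%/12 = 2.1% = 0.021.
Recurrence: B ← B·(1+r) − $96.00.
Month 1: interest $65.83; balance after payment $3,104.84.
Month 2: interest $65.20; balance after payment $3,074.04.
Closed form: n = −ln(1 − rB₀/P)/ln(1+r) = −ln(0.31422)/ln(1.021) ≈ 55.704, so the balance reaches zero during payment 56.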